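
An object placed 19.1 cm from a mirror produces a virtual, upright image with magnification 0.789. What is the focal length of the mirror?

f = -71.4 cm (convex)

m = −d_i/d_o ⇒ d_i = −m·d_o = −(+0.789)·(19.1) = -15.07 cm.
1/f = 1/d_o + 1/d_i = 1/(19.1) + 1/(-15.07) = -0.01400, so f = -71.4 cm.
Since f is negative, the mirror is convex.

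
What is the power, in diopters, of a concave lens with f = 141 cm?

For a concave lens, f = −141 cm.
f = -141 cm = -1.41 m.
P = 1/f = 1/(-1.41 m) = -0.709 D.

P = -0.709 D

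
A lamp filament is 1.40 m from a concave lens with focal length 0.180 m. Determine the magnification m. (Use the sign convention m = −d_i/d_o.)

For a concave lens, f = -0.180 m.
1/d_i = 1/f − 1/d_o = 1/(-0.1800) − 1/(1.40) = -6.270, so d_i = -0.1595 m.
m = −d_i/d_o = −(-0.1595)/(1.40) = +0.114.
The image is virtual, upright and reduced, on the same side as the object.

m = +0.114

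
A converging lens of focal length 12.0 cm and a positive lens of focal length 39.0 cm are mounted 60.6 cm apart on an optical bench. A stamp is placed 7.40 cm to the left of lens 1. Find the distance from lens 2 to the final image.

76.2 cm

Lens 1: 1/d_i1 = 1/f₁ − 1/d_o1 = 1/(12.0) − 1/(7.40) = -0.05180, so d_i1 = -19.30 cm.
The intermediate image is 19.30 cm to the left of lens 1 (virtual), which is 60.6 − (-19.30) = 79.90 cm to the left of lens 2, so d_o2 = +79.90 cm.
Lens 2: 1/d_i2 = 1/f₂ − 1/d_o2 = 1/(39.0) − 1/(79.90) = 0.01313, so d_i2 = 76.2 cm.
The final image is real, 76.2 cm to the right of lens 2 (overall magnification ≈ -2.5).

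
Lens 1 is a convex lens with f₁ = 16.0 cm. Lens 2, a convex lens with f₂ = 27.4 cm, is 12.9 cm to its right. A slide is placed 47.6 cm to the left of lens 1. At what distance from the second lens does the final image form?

Lens 1: 1/d_i1 = 1/f₁ − 1/d_o1 = 1/(16.0) − 1/(47.6) = 0.04149, so d_i1 = 24.10 cm.
The intermediate image is 24.10 cm to the right of lens 1, which lies 11.20 cm to the right of lens 2 — a virtual object — so d_o2 = −11.20 cm.
Lens 2: 1/d_i2 = 1/f₂ − 1/d_o2 = 1/(27.4) − 1/(-11.20) = 0.1258, so d_i2 = 7.95 cm.
The final image is real, 7.95 cm to the right of lens 2 (overall magnification ≈ -0.36).

7.95 cm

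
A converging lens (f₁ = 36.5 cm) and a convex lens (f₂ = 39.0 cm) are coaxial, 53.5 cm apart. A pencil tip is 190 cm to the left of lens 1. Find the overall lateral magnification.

m = -0.302

Lens 1: 1/d_i1 = 1/(36.5) − 1/(190) = 0.02213, so d_i1 = 45.18 cm; m₁ = −d_i1/d_o1 = -0.2378.
d_o2 = 53.5 − (45.18) = 8.320 cm.
Lens 2: 1/d_i2 = 1/(39.0) − 1/(8.320) = -0.09455, so d_i2 = -10.58 cm; m₂ = −d_i2/d_o2 = +1.271.
m = m₁·m₂ = (-0.2378)(+1.271) = -0.302.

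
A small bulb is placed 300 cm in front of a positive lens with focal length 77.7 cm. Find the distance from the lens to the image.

Thin-lens equation: 1/d_i = 1/f − 1/d_o = 1/(77.70) − 1/(300) = 0.01287 − 0.003333 = 0.009537, so d_i = 105 cm.
The image is real, inverted and reduced, on the far side of the lens.

105 cm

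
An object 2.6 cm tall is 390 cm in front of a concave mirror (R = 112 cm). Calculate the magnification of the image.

f = R/2 = 112/2 = 56.00 cm.
1/d_i = 1/f − 1/d_o = 1/(56.00) − 1/(390) = 0.01529, so d_i = 65.39 cm.
m = −d_i/d_o = −(65.39)/(390) = -0.168.
The image is real, inverted and reduced, in front of the mirror.

m = -0.168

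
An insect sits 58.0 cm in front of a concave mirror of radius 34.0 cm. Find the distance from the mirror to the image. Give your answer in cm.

f = R/2 = 34.0/2 = 17.00 cm.
Mirror equation: 1/v = 1/f − 1/u = 1/(17.00) − 1/(58.0) = 0.05882 − 0.01724 = 0.04158, so v = 24.0 cm.
The image is real, inverted and reduced, in front of the mirror.

24.0 cm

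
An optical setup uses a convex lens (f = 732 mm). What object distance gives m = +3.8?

m = −d_i/d_o ⇒ d_i = −m·d_o.
1/f = 1/d_o + 1/d_i = 1/d_o − 1/(m·d_o) = (1 − 1/m)/d_o, so d_o = f(1 − 1/m) = (732.0)(1 − 1/(+3.8)) = 539 mm.

539 mm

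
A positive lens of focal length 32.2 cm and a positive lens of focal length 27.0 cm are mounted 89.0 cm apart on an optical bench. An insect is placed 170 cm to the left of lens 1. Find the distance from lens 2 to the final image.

59.7 cm

Lens 1: 1/d_i1 = 1/f₁ − 1/d_o1 = 1/(32.2) − 1/(170) = 0.02517, so d_i1 = 39.72 cm.
The intermediate image is 39.72 cm to the right of lens 1, which is 89.0 − (39.72) = 49.28 cm to the left of lens 2, so d_o2 = +49.28 cm.
Lens 2: 1/d_i2 = 1/f₂ − 1/d_o2 = 1/(27.0) − 1/(49.28) = 0.01674, so d_i2 = 59.7 cm.
The final image is real, 59.7 cm to the right of lens 2 (overall magnification ≈ 0.28).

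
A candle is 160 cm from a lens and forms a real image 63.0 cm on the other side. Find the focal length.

Real image ⇒ d_i = +63.0 cm.
1/f = 1/d_o + 1/d_i = 1/(160) + 1/(63.0) = 0.02212, so f = 45.2 cm.
Since f is positive, the lens is converging.

f = 45.2 cm (converging)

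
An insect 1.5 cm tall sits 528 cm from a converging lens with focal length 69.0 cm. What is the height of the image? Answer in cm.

1/d_i = 1/f − 1/d_o = 1/(69.00) − 1/(528) = 0.01260, so d_i = 79.37 cm.
m = −d_i/d_o = -0.1503.
|h_i| = |m|·h_o = 0.1503 × 1.5 = 0.225 cm. The image is real, inverted and reduced, on the far side of the lens.

0.225 cm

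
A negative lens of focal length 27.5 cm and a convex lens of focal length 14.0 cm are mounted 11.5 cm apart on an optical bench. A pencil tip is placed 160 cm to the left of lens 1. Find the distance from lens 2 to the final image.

23.3 cm

Lens 1 is diverging, so f₁ = −27.5 cm.
Lens 1: 1/d_i1 = 1/f₁ − 1/d_o1 = 1/(-27.5) − 1/(160) = -0.04261, so d_i1 = -23.47 cm.
The intermediate image is 23.47 cm to the left of lens 1 (virtual), which is 11.5 − (-23.47) = 34.97 cm to the left of lens 2, so d_o2 = +34.97 cm.
Lens 2: 1/d_i2 = 1/f₂ − 1/d_o2 = 1/(14.0) − 1/(34.97) = 0.04283, so d_i2 = 23.3 cm.
The final image is real, 23.3 cm to the right of lens 2 (overall magnification ≈ -0.098).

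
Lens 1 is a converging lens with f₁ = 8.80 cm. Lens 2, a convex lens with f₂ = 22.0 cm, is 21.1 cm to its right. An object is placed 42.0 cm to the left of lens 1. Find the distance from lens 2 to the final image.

18.2 cm

Lens 1: 1/d_i1 = 1/f₁ − 1/d_o1 = 1/(8.80) − 1/(42.0) = 0.08983, so d_i1 = 11.13 cm.
The intermediate image is 11.13 cm to the right of lens 1, which is 21.1 − (11.13) = 9.970 cm to the left of lens 2, so d_o2 = +9.970 cm.
Lens 2: 1/d_i2 = 1/f₂ − 1/d_o2 = 1/(22.0) − 1/(9.970) = -0.05485, so d_i2 = -18.2 cm.
The final image is virtual, 18.2 cm to the left of lens 2 (overall magnification ≈ -0.48).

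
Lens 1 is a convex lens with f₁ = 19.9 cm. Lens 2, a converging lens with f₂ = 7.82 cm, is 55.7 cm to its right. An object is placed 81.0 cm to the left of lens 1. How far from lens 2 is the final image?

10.7 cm

Lens 1: 1/d_i1 = 1/f₁ − 1/d_o1 = 1/(19.9) − 1/(81.0) = 0.03791, so d_i1 = 26.38 cm.
The intermediate image is 26.38 cm to the right of lens 1, which is 55.7 − (26.38) = 29.32 cm to the left of lens 2, so d_o2 = +29.32 cm.
Lens 2: 1/d_i2 = 1/f₂ − 1/d_o2 = 1/(7.82) − 1/(29.32) = 0.09377, so d_i2 = 10.7 cm.
The final image is real, 10.7 cm to the right of lens 2 (overall magnification ≈ 0.12).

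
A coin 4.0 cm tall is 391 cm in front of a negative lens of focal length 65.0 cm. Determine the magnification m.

For a negative lens, f = -65.0 cm.
1/d_i = 1/f − 1/d_o = 1/(-65.00) − 1/(391) = -0.01794, so d_i = -55.73 cm.
m = −d_i/d_o = −(-55.73)/(391) = +0.143.
The image is virtual, upright and reduced, on the same side as the object.

m = +0.143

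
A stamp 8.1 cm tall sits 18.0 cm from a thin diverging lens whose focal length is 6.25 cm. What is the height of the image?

2.09 cm

For a diverging lens, f = -6.25 cm.
1/d_i = 1/f − 1/d_o = 1/(-6.250) − 1/(18.0) = -0.2156, so d_i = -4.639 cm.
m = −d_i/d_o = +0.2577.
|h_i| = |m|·h_o = 0.2577 × 8.1 = 2.09 cm. The image is virtual, upright and reduced, on the same side as the object.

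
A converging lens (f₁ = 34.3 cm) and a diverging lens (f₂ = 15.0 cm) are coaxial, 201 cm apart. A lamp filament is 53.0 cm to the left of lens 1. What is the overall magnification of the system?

Lens 1: 1/d_i1 = 1/(34.3) − 1/(53.0) = 0.01029, so d_i1 = 97.21 cm; m₁ = −d_i1/d_o1 = -1.834.
d_o2 = 201 − (97.21) = 103.8 cm.
f₂ = −15.0 cm (diverging).
Lens 2: 1/d_i2 = 1/(-15.0) − 1/(103.8) = -0.07630, so d_i2 = -13.11 cm; m₂ = −d_i2/d_o2 = +0.1263.
m = m₁·m₂ = (-1.834)(+0.1263) = -0.232.

m = -0.232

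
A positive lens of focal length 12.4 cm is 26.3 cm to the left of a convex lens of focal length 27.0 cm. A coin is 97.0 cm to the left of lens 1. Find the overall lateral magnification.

m = -0.265

Lens 1: 1/d_i1 = 1/(12.4) − 1/(97.0) = 0.07034, so d_i1 = 14.22 cm; m₁ = −d_i1/d_o1 = -0.1466.
d_o2 = 26.3 − (14.22) = 12.08 cm.
Lens 2: 1/d_i2 = 1/(27.0) − 1/(12.08) = -0.04574, so d_i2 = -21.86 cm; m₂ = −d_i2/d_o2 = +1.810.
m = m₁·m₂ = (-0.1466)(+1.810) = -0.265.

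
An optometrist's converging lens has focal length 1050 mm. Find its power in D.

P = +0.952 D

f = 105 cm = 1.05 m.
P = 1/f = 1/(1.05 m) = +0.952 D.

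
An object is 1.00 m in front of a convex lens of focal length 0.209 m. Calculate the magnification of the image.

1/d_i = 1/f − 1/d_o = 1/(0.2090) − 1/(1.00) = 3.785, so d_i = 0.2642 m.
m = −d_i/d_o = −(0.2642)/(1.00) = -0.264.
The image is real, inverted and reduced, on the far side of the lens.

m = -0.264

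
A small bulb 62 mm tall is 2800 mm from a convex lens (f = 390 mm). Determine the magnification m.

m = -0.162

1/d_i = 1/f − 1/d_o = 1/(390.0) − 1/(2800) = 0.002207, so d_i = 453.1 mm.
m = −d_i/d_o = −(453.1)/(2800) = -0.162.
The image is real, inverted and reduced, on the far side of the lens.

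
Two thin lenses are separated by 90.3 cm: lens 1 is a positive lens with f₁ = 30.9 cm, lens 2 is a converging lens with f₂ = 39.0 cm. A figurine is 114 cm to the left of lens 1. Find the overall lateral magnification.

m = +1.63

Lens 1: 1/d_i1 = 1/(30.9) − 1/(114) = 0.02359, so d_i1 = 42.39 cm; m₁ = −d_i1/d_o1 = -0.3718.
d_o2 = 90.3 − (42.39) = 47.91 cm.
Lens 2: 1/d_i2 = 1/(39.0) − 1/(47.91) = 0.004769, so d_i2 = 209.7 cm; m₂ = −d_i2/d_o2 = -4.377.
m = m₁·m₂ = (-0.3718)(-4.377) = +1.63.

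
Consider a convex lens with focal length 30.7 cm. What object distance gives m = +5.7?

25.3 cm

m = −d_i/d_o ⇒ d_i = −m·d_o.
1/f = 1/d_o + 1/d_i = 1/d_o − 1/(m·d_o) = (1 − 1/m)/d_o, so d_o = f(1 − 1/m) = (30.70)(1 − 1/(+5.7)) = 25.3 cm.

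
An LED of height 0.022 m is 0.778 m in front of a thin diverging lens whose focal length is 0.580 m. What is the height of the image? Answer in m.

For a diverging lens, f = -0.580 m.
1/d_i = 1/f − 1/d_o = 1/(-0.5800) − 1/(0.778) = -3.009, so d_i = -0.3323 m.
m = −d_i/d_o = +0.4271.
|h_i| = |m|·h_o = 0.4271 × 0.022 = 0.00940 m. The image is virtual, upright and reduced, on the same side as the object.

0.00940 m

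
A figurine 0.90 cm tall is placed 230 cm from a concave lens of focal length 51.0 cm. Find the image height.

For a concave lens, f = -51.0 cm.
1/d_i = 1/f − 1/d_o = 1/(-51.00) − 1/(230) = -0.02396, so d_i = -41.74 cm.
m = −d_i/d_o = +0.1815.
|h_i| = |m|·h_o = 0.1815 × 0.90 = 0.163 cm. The image is virtual, upright and reduced, on the same side as the object.

0.163 cm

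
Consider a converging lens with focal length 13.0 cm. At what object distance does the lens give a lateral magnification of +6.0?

m = −d_i/d_o ⇒ d_i = −m·d_o.
1/f = 1/d_o + 1/d_i = 1/d_o − 1/(m·d_o) = (1 − 1/m)/d_o, so d_o = f(1 − 1/m) = (13.00)(1 − 1/(+6.0)) = 10.8 cm.

10.8 cm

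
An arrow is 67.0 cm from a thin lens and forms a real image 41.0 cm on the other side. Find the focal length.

Real image ⇒ d_i = +41.0 cm.
1/f = 1/d_o + 1/d_i = 1/(67.0) + 1/(41.0) = 0.03932, so f = 25.4 cm.
Since f is positive, the thin lens is converging.

f = 25.4 cm (converging)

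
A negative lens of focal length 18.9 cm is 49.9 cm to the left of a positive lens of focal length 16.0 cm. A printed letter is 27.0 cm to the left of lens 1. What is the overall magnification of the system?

f₁ = −18.9 cm (diverging).
Lens 1: 1/d_i1 = 1/(-18.9) − 1/(27.0) = -0.08995, so d_i1 = -11.12 cm; m₁ = −d_i1/d_o1 = +0.4119.
d_o2 = 49.9 − (-11.12) = 61.02 cm.
Lens 2: 1/d_i2 = 1/(16.0) − 1/(61.02) = 0.04611, so d_i2 = 21.69 cm; m₂ = −d_i2/d_o2 = -0.3554.
m = m₁·m₂ = (+0.4119)(-0.3554) = -0.146.

m = -0.146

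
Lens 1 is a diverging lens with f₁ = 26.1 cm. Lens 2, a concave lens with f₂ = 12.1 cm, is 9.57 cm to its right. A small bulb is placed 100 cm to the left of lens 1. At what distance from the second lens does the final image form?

8.64 cm

Lens 1 is diverging, so f₁ = −26.1 cm.
Lens 1: 1/d_i1 = 1/f₁ − 1/d_o1 = 1/(-26.1) − 1/(100) = -0.04831, so d_i1 = -20.70 cm.
The intermediate image is 20.70 cm to the left of lens 1 (virtual), which is 9.57 − (-20.70) = 30.27 cm to the left of lens 2, so d_o2 = +30.27 cm.
Lens 2 is diverging, so f₂ = −12.1 cm.
Lens 2: 1/d_i2 = 1/f₂ − 1/d_o2 = 1/(-12.1) − 1/(30.27) = -0.1157, so d_i2 = -8.64 cm.
The final image is virtual, 8.64 cm to the left of lens 2 (overall magnification ≈ 0.059).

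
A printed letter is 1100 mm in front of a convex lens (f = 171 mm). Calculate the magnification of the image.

m = -0.184

1/d_i = 1/f − 1/d_o = 1/(171.0) − 1/(1100) = 0.004939, so d_i = 202.5 mm.
m = −d_i/d_o = −(202.5)/(1100) = -0.184.
The image is real, inverted and reduced, on the far side of the lens.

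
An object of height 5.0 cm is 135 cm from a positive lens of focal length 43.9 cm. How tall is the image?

2.41 cm

1/d_i = 1/f − 1/d_o = 1/(43.90) − 1/(135) = 0.01537, so d_i = 65.05 cm.
m = −d_i/d_o = -0.4819.
|h_i| = |m|·h_o = 0.4819 × 5.0 = 2.41 cm. The image is real, inverted and reduced, on the far side of the lens.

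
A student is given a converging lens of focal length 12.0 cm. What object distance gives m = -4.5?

14.7 cm

m = −d_i/d_o ⇒ d_i = −m·d_o.
1/f = 1/d_o + 1/d_i = 1/d_o − 1/(m·d_o) = (1 − 1/m)/d_o, so d_o = f(1 − 1/m) = (12.00)(1 − 1/(-4.5)) = 14.7 cm.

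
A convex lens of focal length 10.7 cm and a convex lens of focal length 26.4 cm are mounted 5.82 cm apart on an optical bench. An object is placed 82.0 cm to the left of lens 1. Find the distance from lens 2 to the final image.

Lens 1: 1/d_i1 = 1/f₁ − 1/d_o1 = 1/(10.7) − 1/(82.0) = 0.08126, so d_i1 = 12.31 cm.
The intermediate image is 12.31 cm to the right of lens 1, which lies 6.490 cm to the right of lens 2 — a virtual object — so d_o2 = −6.490 cm.
Lens 2: 1/d_i2 = 1/f₂ − 1/d_o2 = 1/(26.4) − 1/(-6.490) = 0.1920, so d_i2 = 5.21 cm.
The final image is real, 5.21 cm to the right of lens 2 (overall magnification ≈ -0.12).

5.21 cm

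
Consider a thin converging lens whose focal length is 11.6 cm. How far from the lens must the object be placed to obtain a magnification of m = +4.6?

9.08 cm

m = −d_i/d_o ⇒ d_i = −m·d_o.
1/f = 1/d_o + 1/d_i = 1/d_o − 1/(m·d_o) = (1 − 1/m)/d_o, so d_o = f(1 − 1/m) = (11.60)(1 − 1/(+4.6)) = 9.08 cm.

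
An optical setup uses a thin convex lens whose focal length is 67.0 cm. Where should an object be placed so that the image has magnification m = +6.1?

56.0 cm

m = −d_i/d_o ⇒ d_i = −m·d_o.
1/f = 1/d_o + 1/d_i = 1/d_o − 1/(m·d_o) = (1 − 1/m)/d_o, so d_o = f(1 − 1/m) = (67.00)(1 − 1/(+6.1)) = 56.0 cm.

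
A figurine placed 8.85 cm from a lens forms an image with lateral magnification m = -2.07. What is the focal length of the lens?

m = −d_i/d_o ⇒ d_i = −m·d_o = −(-2.07)·(8.85) = 18.32 cm.
1/f = 1/d_o + 1/d_i = 1/(8.85) + 1/(18.32) = 0.1676, so f = 5.97 cm.
Since f is positive, the lens is converging.

f = 5.97 cm (converging)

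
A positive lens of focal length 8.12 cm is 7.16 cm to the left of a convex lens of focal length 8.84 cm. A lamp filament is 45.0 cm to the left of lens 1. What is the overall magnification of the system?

m = -0.168

Lens 1: 1/d_i1 = 1/(8.12) − 1/(45.0) = 0.1009, so d_i1 = 9.908 cm; m₁ = −d_i1/d_o1 = -0.2202.
d_o2 = 7.16 − (9.908) = -2.748 cm (virtual object).
Lens 2: 1/d_i2 = 1/(8.84) − 1/(-2.748) = 0.4770, so d_i2 = 2.096 cm; m₂ = −d_i2/d_o2 = +0.7629.
m = m₁·m₂ = (-0.2202)(+0.7629) = -0.168.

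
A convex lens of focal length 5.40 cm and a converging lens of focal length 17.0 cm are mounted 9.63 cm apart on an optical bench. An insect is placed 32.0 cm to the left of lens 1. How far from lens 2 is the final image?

3.84 cm

Lens 1: 1/d_i1 = 1/f₁ − 1/d_o1 = 1/(5.40) − 1/(32.0) = 0.1539, so d_i1 = 6.496 cm.
The intermediate image is 6.496 cm to the right of lens 1, which is 9.63 − (6.496) = 3.134 cm to the left of lens 2, so d_o2 = +3.134 cm.
Lens 2: 1/d_i2 = 1/f₂ − 1/d_o2 = 1/(17.0) − 1/(3.134) = -0.2603, so d_i2 = -3.84 cm.
The final image is virtual, 3.84 cm to the left of lens 2 (overall magnification ≈ -0.25).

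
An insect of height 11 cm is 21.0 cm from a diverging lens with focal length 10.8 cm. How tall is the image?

3.74 cm

For a diverging lens, f = -10.8 cm.
1/d_i = 1/f − 1/d_o = 1/(-10.80) − 1/(21.0) = -0.1402, so d_i = -7.132 cm.
m = −d_i/d_o = +0.3396.
|h_i| = |m|·h_o = 0.3396 × 11 = 3.74 cm. The image is virtual, upright and reduced, on the same side as the object.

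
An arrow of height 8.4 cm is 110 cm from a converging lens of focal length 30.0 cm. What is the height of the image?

1/d_i = 1/f − 1/d_o = 1/(30.00) − 1/(110) = 0.02424, so d_i = 41.25 cm.
m = −d_i/d_o = -0.3750.
|h_i| = |m|·h_o = 0.3750 × 8.4 = 3.15 cm. The image is real, inverted and reduced, on the far side of the lens.

3.15 cm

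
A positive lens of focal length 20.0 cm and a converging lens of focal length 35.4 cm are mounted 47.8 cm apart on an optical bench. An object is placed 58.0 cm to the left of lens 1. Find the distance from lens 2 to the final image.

Lens 1: 1/d_i1 = 1/f₁ − 1/d_o1 = 1/(20.0) − 1/(58.0) = 0.03276, so d_i1 = 30.53 cm.
The intermediate image is 30.53 cm to the right of lens 1, which is 47.8 − (30.53) = 17.27 cm to the left of lens 2, so d_o2 = +17.27 cm.
Lens 2: 1/d_i2 = 1/f₂ − 1/d_o2 = 1/(35.4) − 1/(17.27) = -0.02966, so d_i2 = -33.7 cm.
The final image is virtual, 33.7 cm to the left of lens 2 (overall magnification ≈ -1.0).

33.7 cm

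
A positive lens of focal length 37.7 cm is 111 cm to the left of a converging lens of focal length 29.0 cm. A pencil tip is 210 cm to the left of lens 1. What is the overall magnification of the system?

m = +0.176

Lens 1: 1/d_i1 = 1/(37.7) − 1/(210) = 0.02176, so d_i1 = 45.95 cm; m₁ = −d_i1/d_o1 = -0.2188.
d_o2 = 111 − (45.95) = 65.05 cm.
Lens 2: 1/d_i2 = 1/(29.0) − 1/(65.05) = 0.01911, so d_i2 = 52.33 cm; m₂ = −d_i2/d_o2 = -0.8044.
m = m₁·m₂ = (-0.2188)(-0.8044) = +0.176.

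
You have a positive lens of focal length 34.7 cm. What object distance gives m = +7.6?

m = −d_i/d_o ⇒ d_i = −m·d_o.
1/f = 1/d_o + 1/d_i = 1/d_o − 1/(m·d_o) = (1 − 1/m)/d_o, so d_o = f(1 − 1/m) = (34.70)(1 − 1/(+7.6)) = 30.1 cm.

30.1 cm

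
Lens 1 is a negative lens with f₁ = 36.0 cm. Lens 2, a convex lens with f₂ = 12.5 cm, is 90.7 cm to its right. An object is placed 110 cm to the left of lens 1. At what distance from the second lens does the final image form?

Lens 1 is diverging, so f₁ = −36.0 cm.
Lens 1: 1/d_i1 = 1/f₁ − 1/d_o1 = 1/(-36.0) − 1/(110) = -0.03687, so d_i1 = -27.12 cm.
The intermediate image is 27.12 cm to the left of lens 1 (virtual), which is 90.7 − (-27.12) = 117.8 cm to the left of lens 2, so d_o2 = +117.8 cm.
Lens 2: 1/d_i2 = 1/f₂ − 1/d_o2 = 1/(12.5) − 1/(117.8) = 0.07151, so d_i2 = 14.0 cm.
The final image is real, 14.0 cm to the right of lens 2 (overall magnification ≈ -0.029).

14.0 cm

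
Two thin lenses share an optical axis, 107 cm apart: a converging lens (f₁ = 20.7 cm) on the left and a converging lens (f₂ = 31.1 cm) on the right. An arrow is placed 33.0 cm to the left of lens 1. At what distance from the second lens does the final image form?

Lens 1: 1/d_i1 = 1/f₁ − 1/d_o1 = 1/(20.7) − 1/(33.0) = 0.01801, so d_i1 = 55.54 cm.
The intermediate image is 55.54 cm to the right of lens 1, which is 107 − (55.54) = 51.46 cm to the left of lens 2, so d_o2 = +51.46 cm.
Lens 2: 1/d_i2 = 1/f₂ − 1/d_o2 = 1/(31.1) − 1/(51.46) = 0.01272, so d_i2 = 78.6 cm.
The final image is real, 78.6 cm to the right of lens 2 (overall magnification ≈ 2.6).

78.6 cm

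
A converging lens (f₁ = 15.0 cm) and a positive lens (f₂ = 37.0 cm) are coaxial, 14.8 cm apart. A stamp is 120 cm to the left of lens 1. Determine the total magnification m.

m = -0.134

Lens 1: 1/d_i1 = 1/(15.0) − 1/(120) = 0.05833, so d_i1 = 17.14 cm; m₁ = −d_i1/d_o1 = -0.1428.
d_o2 = 14.8 − (17.14) = -2.340 cm (virtual object).
Lens 2: 1/d_i2 = 1/(37.0) − 1/(-2.340) = 0.4544, so d_i2 = 2.201 cm; m₂ = −d_i2/d_o2 = +0.9405.
m = m₁·m₂ = (-0.1428)(+0.9405) = -0.134.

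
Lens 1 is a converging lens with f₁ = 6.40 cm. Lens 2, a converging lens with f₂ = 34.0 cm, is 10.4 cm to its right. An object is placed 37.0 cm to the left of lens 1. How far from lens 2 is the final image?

Lens 1: 1/d_i1 = 1/f₁ − 1/d_o1 = 1/(6.40) − 1/(37.0) = 0.1292, so d_i1 = 7.739 cm.
The intermediate image is 7.739 cm to the right of lens 1, which is 10.4 − (7.739) = 2.661 cm to the left of lens 2, so d_o2 = +2.661 cm.
Lens 2: 1/d_i2 = 1/f₂ − 1/d_o2 = 1/(34.0) − 1/(2.661) = -0.3464, so d_i2 = -2.89 cm.
The final image is virtual, 2.89 cm to the left of lens 2 (overall magnification ≈ -0.23).

2.89 cm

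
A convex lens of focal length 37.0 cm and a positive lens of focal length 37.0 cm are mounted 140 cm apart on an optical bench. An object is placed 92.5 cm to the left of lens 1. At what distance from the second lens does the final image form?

70.1 cm

Lens 1: 1/d_i1 = 1/f₁ − 1/d_o1 = 1/(37.0) − 1/(92.5) = 0.01622, so d_i1 = 61.67 cm.
The intermediate image is 61.67 cm to the right of lens 1, which is 140 − (61.67) = 78.33 cm to the left of lens 2, so d_o2 = +78.33 cm.
Lens 2: 1/d_i2 = 1/f₂ − 1/d_o2 = 1/(37.0) − 1/(78.33) = 0.01426, so d_i2 = 70.1 cm.
The final image is real, 70.1 cm to the right of lens 2 (overall magnification ≈ 0.60).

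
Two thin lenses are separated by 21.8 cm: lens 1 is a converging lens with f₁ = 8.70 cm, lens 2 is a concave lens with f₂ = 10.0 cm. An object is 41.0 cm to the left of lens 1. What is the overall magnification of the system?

m = -0.130

Lens 1: 1/d_i1 = 1/(8.70) − 1/(41.0) = 0.09055, so d_i1 = 11.04 cm; m₁ = −d_i1/d_o1 = -0.2693.
d_o2 = 21.8 − (11.04) = 10.76 cm.
f₂ = −10.0 cm (diverging).
Lens 2: 1/d_i2 = 1/(-10.0) − 1/(10.76) = -0.1929, so d_i2 = -5.183 cm; m₂ = −d_i2/d_o2 = +0.4817.
m = m₁·m₂ = (-0.2693)(+0.4817) = -0.130.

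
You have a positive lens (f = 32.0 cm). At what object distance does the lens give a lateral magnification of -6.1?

37.2 cm

m = −d_i/d_o ⇒ d_i = −m·d_o.
1/f = 1/d_o + 1/d_i = 1/d_o − 1/(m·d_o) = (1 − 1/m)/d_o, so d_o = f(1 − 1/m) = (32.00)(1 − 1/(-6.1)) = 37.2 cm.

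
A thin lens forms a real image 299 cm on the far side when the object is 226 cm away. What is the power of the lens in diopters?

d_i = +299 cm.
1/f = 1/d_o + 1/d_i = 1/(226) + 1/(299) = 0.007769 cm⁻¹.
f = 128.7 cm = 1.287 m, so P = 1/f = +0.777 D.

P = +0.777 D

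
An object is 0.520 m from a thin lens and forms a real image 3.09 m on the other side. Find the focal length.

f = 0.445 m (converging)

Real image ⇒ d_i = +3.09 m.
1/f = 1/d_o + 1/d_i = 1/(0.520) + 1/(3.09) = 2.247, so f = 0.445 m.
Since f is positive, the thin lens is converging.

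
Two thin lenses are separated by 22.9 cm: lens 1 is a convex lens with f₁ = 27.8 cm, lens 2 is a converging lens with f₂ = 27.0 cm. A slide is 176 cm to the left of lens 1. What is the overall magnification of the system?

Lens 1: 1/d_i1 = 1/(27.8) − 1/(176) = 0.03029, so d_i1 = 33.01 cm; m₁ = −d_i1/d_o1 = -0.1876.
d_o2 = 22.9 − (33.01) = -10.11 cm (virtual object).
Lens 2: 1/d_i2 = 1/(27.0) − 1/(-10.11) = 0.1359, so d_i2 = 7.356 cm; m₂ = −d_i2/d_o2 = +0.7276.
m = m₁·m₂ = (-0.1876)(+0.7276) = -0.136.

m = -0.136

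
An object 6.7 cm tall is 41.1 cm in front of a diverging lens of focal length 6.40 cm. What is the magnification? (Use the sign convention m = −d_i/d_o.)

For a diverging lens, f = -6.40 cm.
1/d_i = 1/f − 1/d_o = 1/(-6.400) − 1/(41.1) = -0.1806, so d_i = -5.538 cm.
m = −d_i/d_o = −(-5.538)/(41.1) = +0.135.
The image is virtual, upright and reduced, on the same side as the object.

m = +0.135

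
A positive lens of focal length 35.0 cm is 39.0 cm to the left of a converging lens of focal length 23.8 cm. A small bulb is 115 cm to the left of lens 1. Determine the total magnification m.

m = -0.297

Lens 1: 1/d_i1 = 1/(35.0) − 1/(115) = 0.01988, so d_i1 = 50.31 cm; m₁ = −d_i1/d_o1 = -0.4375.
d_o2 = 39.0 − (50.31) = -11.31 cm (virtual object).
Lens 2: 1/d_i2 = 1/(23.8) − 1/(-11.31) = 0.1304, so d_i2 = 7.667 cm; m₂ = −d_i2/d_o2 = +0.6779.
m = m₁·m₂ = (-0.4375)(+0.6779) = -0.297.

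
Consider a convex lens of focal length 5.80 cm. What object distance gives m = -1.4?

m = −d_i/d_o ⇒ d_i = −m·d_o.
1/f = 1/d_o + 1/d_i = 1/d_o − 1/(m·d_o) = (1 − 1/m)/d_o, so d_o = f(1 − 1/m) = (5.800)(1 − 1/(-1.4)) = 9.94 cm.

9.94 cm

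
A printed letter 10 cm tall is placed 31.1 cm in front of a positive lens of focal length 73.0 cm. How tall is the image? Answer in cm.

17.4 cm

1/d_i = 1/f − 1/d_o = 1/(73.00) − 1/(31.1) = -0.01846, so d_i = -54.18 cm.
m = −d_i/d_o = +1.742.
|h_i| = |m|·h_o = 1.742 × 10 = 17.4 cm. The image is virtual, upright and enlarged, on the same side as the object.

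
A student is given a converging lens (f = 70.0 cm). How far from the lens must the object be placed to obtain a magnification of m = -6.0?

81.7 cm

m = −d_i/d_o ⇒ d_i = −m·d_o.
1/f = 1/d_o + 1/d_i = 1/d_o − 1/(m·d_o) = (1 − 1/m)/d_o, so d_o = f(1 − 1/m) = (70.00)(1 − 1/(-6.0)) = 81.7 cm.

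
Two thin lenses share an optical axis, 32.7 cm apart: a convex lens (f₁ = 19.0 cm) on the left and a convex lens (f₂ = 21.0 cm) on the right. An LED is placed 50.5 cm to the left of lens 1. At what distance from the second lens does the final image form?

2.51 cm

Lens 1: 1/d_i1 = 1/f₁ − 1/d_o1 = 1/(19.0) − 1/(50.5) = 0.03283, so d_i1 = 30.46 cm.
The intermediate image is 30.46 cm to the right of lens 1, which is 32.7 − (30.46) = 2.240 cm to the left of lens 2, so d_o2 = +2.240 cm.
Lens 2: 1/d_i2 = 1/f₂ − 1/d_o2 = 1/(21.0) − 1/(2.240) = -0.3988, so d_i2 = -2.51 cm.
The final image is virtual, 2.51 cm to the left of lens 2 (overall magnification ≈ -0.68).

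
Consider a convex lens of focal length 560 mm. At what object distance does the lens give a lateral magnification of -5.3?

m = −d_i/d_o ⇒ d_i = −m·d_o.
1/f = 1/d_o + 1/d_i = 1/d_o − 1/(m·d_o) = (1 − 1/m)/d_o, so d_o = f(1 − 1/m) = (560.0)(1 − 1/(-5.3)) = 666 mm.

666 mm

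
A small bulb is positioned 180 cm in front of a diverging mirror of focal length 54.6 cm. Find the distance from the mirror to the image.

41.9 cm

For a diverging mirror, f = -54.6 cm.
Mirror equation: 1/v = 1/f − 1/u = 1/(-54.60) − 1/(180) = -0.01832 − 0.005556 = -0.02387, so v = -41.9 cm.
The image is virtual, upright and reduced, behind the mirror.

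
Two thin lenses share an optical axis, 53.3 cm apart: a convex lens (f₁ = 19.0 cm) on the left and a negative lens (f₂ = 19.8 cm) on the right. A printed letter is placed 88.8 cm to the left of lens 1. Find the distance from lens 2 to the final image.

Lens 1: 1/d_i1 = 1/f₁ − 1/d_o1 = 1/(19.0) − 1/(88.8) = 0.04137, so d_i1 = 24.17 cm.
The intermediate image is 24.17 cm to the right of lens 1, which is 53.3 − (24.17) = 29.13 cm to the left of lens 2, so d_o2 = +29.13 cm.
Lens 2 is diverging, so f₂ = −19.8 cm.
Lens 2: 1/d_i2 = 1/f₂ − 1/d_o2 = 1/(-19.8) − 1/(29.13) = -0.08483, so d_i2 = -11.8 cm.
The final image is virtual, 11.8 cm to the left of lens 2 (overall magnification ≈ -0.11).

11.8 cm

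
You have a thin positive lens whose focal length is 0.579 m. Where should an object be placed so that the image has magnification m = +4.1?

0.438 m

m = −d_i/d_o ⇒ d_i = −m·d_o.
1/f = 1/d_o + 1/d_i = 1/d_o − 1/(m·d_o) = (1 − 1/m)/d_o, so d_o = f(1 − 1/m) = (0.5790)(1 − 1/(+4.1)) = 0.438 m.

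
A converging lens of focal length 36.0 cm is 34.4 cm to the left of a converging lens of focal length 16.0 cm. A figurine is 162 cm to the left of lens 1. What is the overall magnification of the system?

Lens 1: 1/d_i1 = 1/(36.0) − 1/(162) = 0.02160, so d_i1 = 46.29 cm; m₁ = −d_i1/d_o1 = -0.2857.
d_o2 = 34.4 − (46.29) = -11.89 cm (virtual object).
Lens 2: 1/d_i2 = 1/(16.0) − 1/(-11.89) = 0.1466, so d_i2 = 6.821 cm; m₂ = −d_i2/d_o2 = +0.5737.
m = m₁·m₂ = (-0.2857)(+0.5737) = -0.164.

m = -0.164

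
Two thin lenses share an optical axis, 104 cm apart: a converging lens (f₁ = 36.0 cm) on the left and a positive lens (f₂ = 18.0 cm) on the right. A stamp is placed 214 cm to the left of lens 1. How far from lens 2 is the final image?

25.6 cm

Lens 1: 1/d_i1 = 1/f₁ − 1/d_o1 = 1/(36.0) − 1/(214) = 0.02310, so d_i1 = 43.28 cm.
The intermediate image is 43.28 cm to the right of lens 1, which is 104 − (43.28) = 60.72 cm to the left of lens 2, so d_o2 = +60.72 cm.
Lens 2: 1/d_i2 = 1/f₂ − 1/d_o2 = 1/(18.0) − 1/(60.72) = 0.03909, so d_i2 = 25.6 cm.
The final image is real, 25.6 cm to the right of lens 2 (overall magnification ≈ 0.085).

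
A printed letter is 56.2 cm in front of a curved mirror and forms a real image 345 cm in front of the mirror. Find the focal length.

Real image ⇒ d_i = +345 cm.
1/f = 1/d_o + 1/d_i = 1/(56.2) + 1/(345) = 0.02069, so f = 48.3 cm.
Since f is positive, the curved mirror is concave.

f = 48.3 cm (concave)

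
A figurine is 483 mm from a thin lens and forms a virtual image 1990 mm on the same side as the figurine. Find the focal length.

f = 638 mm (converging)

Virtual image ⇒ d_i = −1990 mm.
1/f = 1/d_o + 1/d_i = 1/(483) + 1/(-1990) = 0.001568, so f = 638 mm.
Since f is positive, the thin lens is converging.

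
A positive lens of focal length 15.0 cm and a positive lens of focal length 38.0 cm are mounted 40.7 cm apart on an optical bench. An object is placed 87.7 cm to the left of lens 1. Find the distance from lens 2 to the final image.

Lens 1: 1/d_i1 = 1/f₁ − 1/d_o1 = 1/(15.0) − 1/(87.7) = 0.05526, so d_i1 = 18.09 cm.
The intermediate image is 18.09 cm to the right of lens 1, which is 40.7 − (18.09) = 22.61 cm to the left of lens 2, so d_o2 = +22.61 cm.
Lens 2: 1/d_i2 = 1/f₂ − 1/d_o2 = 1/(38.0) − 1/(22.61) = -0.01791, so d_i2 = -55.8 cm.
The final image is virtual, 55.8 cm to the left of lens 2 (overall magnification ≈ -0.51).

55.8 cm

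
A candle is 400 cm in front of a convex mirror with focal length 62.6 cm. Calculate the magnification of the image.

For a convex mirror, f = -62.6 cm.
1/d_i = 1/f − 1/d_o = 1/(-62.60) − 1/(400) = -0.01847, so d_i = -54.13 cm.
m = −d_i/d_o = −(-54.13)/(400) = +0.135.
The image is virtual, upright and reduced, behind the mirror.

m = +0.135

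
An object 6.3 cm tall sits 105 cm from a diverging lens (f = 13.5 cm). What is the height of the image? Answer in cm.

0.718 cm

For a diverging lens, f = -13.5 cm.
1/d_i = 1/f − 1/d_o = 1/(-13.50) − 1/(105) = -0.08360, so d_i = -11.96 cm.
m = −d_i/d_o = +0.1139.
|h_i| = |m|·h_o = 0.1139 × 6.3 = 0.718 cm. The image is virtual, upright and reduced, on the same side as the object.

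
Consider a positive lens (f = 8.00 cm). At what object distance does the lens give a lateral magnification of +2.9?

5.24 cm

m = −d_i/d_o ⇒ d_i = −m·d_o.
1/f = 1/d_o + 1/d_i = 1/d_o − 1/(m·d_o) = (1 − 1/m)/d_o, so d_o = f(1 − 1/m) = (8.000)(1 − 1/(+2.9)) = 5.24 cm.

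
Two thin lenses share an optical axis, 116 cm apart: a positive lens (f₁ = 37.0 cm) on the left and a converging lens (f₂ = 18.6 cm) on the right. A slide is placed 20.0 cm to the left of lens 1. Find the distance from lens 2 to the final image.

21.1 cm

Lens 1: 1/d_i1 = 1/f₁ − 1/d_o1 = 1/(37.0) − 1/(20.0) = -0.02297, so d_i1 = -43.53 cm.
The intermediate image is 43.53 cm to the left of lens 1 (virtual), which is 116 − (-43.53) = 159.5 cm to the left of lens 2, so d_o2 = +159.5 cm.
Lens 2: 1/d_i2 = 1/f₂ − 1/d_o2 = 1/(18.6) − 1/(159.5) = 0.04749, so d_i2 = 21.1 cm.
The final image is real, 21.1 cm to the right of lens 2 (overall magnification ≈ -0.29).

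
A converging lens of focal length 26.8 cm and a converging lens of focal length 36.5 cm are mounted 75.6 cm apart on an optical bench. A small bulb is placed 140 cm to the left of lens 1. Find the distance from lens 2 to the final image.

260 cm

Lens 1: 1/d_i1 = 1/f₁ − 1/d_o1 = 1/(26.8) − 1/(140) = 0.03017, so d_i1 = 33.14 cm.
The intermediate image is 33.14 cm to the right of lens 1, which is 75.6 − (33.14) = 42.46 cm to the left of lens 2, so d_o2 = +42.46 cm.
Lens 2: 1/d_i2 = 1/f₂ − 1/d_o2 = 1/(36.5) − 1/(42.46) = 0.003846, so d_i2 = 260 cm.
The final image is real, 260 cm to the right of lens 2 (overall magnification ≈ 1.5).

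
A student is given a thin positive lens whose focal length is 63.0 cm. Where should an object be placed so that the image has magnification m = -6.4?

m = −d_i/d_o ⇒ d_i = −m·d_o.
1/f = 1/d_o + 1/d_i = 1/d_o − 1/(m·d_o) = (1 − 1/m)/d_o, so d_o = f(1 − 1/m) = (63.00)(1 − 1/(-6.4)) = 72.8 cm.

72.8 cm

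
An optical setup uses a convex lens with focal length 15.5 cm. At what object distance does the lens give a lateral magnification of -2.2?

m = −d_i/d_o ⇒ d_i = −m·d_o.
1/f = 1/d_o + 1/d_i = 1/d_o − 1/(m·d_o) = (1 − 1/m)/d_o, so d_o = f(1 − 1/m) = (15.50)(1 − 1/(-2.2)) = 22.5 cm.

22.5 cm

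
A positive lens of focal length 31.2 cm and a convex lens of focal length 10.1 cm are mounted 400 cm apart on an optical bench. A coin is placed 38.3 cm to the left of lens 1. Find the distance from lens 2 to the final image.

Lens 1: 1/d_i1 = 1/f₁ − 1/d_o1 = 1/(31.2) − 1/(38.3) = 0.005942, so d_i1 = 168.3 cm.
The intermediate image is 168.3 cm to the right of lens 1, which is 400 − (168.3) = 231.7 cm to the left of lens 2, so d_o2 = +231.7 cm.
Lens 2: 1/d_i2 = 1/f₂ − 1/d_o2 = 1/(10.1) − 1/(231.7) = 0.09469, so d_i2 = 10.6 cm.
The final image is real, 10.6 cm to the right of lens 2 (overall magnification ≈ 0.20).

10.6 cm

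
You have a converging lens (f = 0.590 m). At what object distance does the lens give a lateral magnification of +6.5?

m = −d_i/d_o ⇒ d_i = −m·d_o.
1/f = 1/d_o + 1/d_i = 1/d_o − 1/(m·d_o) = (1 − 1/m)/d_o, so d_o = f(1 − 1/m) = (0.5900)(1 − 1/(+6.5)) = 0.499 m.

0.499 m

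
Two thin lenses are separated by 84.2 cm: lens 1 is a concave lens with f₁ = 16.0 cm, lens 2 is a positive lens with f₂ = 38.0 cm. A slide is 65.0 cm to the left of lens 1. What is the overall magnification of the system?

m = -0.127

f₁ = −16.0 cm (diverging).
Lens 1: 1/d_i1 = 1/(-16.0) − 1/(65.0) = -0.07788, so d_i1 = -12.84 cm; m₁ = −d_i1/d_o1 = +0.1975.
d_o2 = 84.2 − (-12.84) = 97.04 cm.
Lens 2: 1/d_i2 = 1/(38.0) − 1/(97.04) = 0.01601, so d_i2 = 62.46 cm; m₂ = −d_i2/d_o2 = -0.6436.
m = m₁·m₂ = (+0.1975)(-0.6436) = -0.127.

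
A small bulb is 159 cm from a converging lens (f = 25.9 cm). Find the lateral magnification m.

1/d_i = 1/f − 1/d_o = 1/(25.90) − 1/(159) = 0.03232, so d_i = 30.94 cm.
m = −d_i/d_o = −(30.94)/(159) = -0.195.
The image is real, inverted and reduced, on the far side of the lens.

m = -0.195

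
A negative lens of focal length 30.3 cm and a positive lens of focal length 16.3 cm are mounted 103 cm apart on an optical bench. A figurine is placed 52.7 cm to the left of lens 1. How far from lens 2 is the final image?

Lens 1 is diverging, so f₁ = −30.3 cm.
Lens 1: 1/d_i1 = 1/f₁ − 1/d_o1 = 1/(-30.3) − 1/(52.7) = -0.05198, so d_i1 = -19.24 cm.
The intermediate image is 19.24 cm to the left of lens 1 (virtual), which is 103 − (-19.24) = 122.2 cm to the left of lens 2, so d_o2 = +122.2 cm.
Lens 2: 1/d_i2 = 1/f₂ − 1/d_o2 = 1/(16.3) − 1/(122.2) = 0.05317, so d_i2 = 18.8 cm.
The final image is real, 18.8 cm to the right of lens 2 (overall magnification ≈ -0.056).

18.8 cm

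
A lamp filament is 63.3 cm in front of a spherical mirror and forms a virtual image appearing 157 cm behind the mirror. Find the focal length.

f = 106 cm (concave)

Virtual image ⇒ d_i = −157 cm.
1/f = 1/d_o + 1/d_i = 1/(63.3) + 1/(-157) = 0.009428, so f = 106 cm.
Since f is positive, the spherical mirror is concave.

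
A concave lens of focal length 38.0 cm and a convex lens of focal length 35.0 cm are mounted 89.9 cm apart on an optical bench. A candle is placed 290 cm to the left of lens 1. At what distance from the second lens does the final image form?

48.8 cm

Lens 1 is diverging, so f₁ = −38.0 cm.
Lens 1: 1/d_i1 = 1/f₁ − 1/d_o1 = 1/(-38.0) − 1/(290) = -0.02976, so d_i1 = -33.60 cm.
The intermediate image is 33.60 cm to the left of lens 1 (virtual), which is 89.9 − (-33.60) = 123.5 cm to the left of lens 2, so d_o2 = +123.5 cm.
Lens 2: 1/d_i2 = 1/f₂ − 1/d_o2 = 1/(35.0) − 1/(123.5) = 0.02047, so d_i2 = 48.8 cm.
The final image is real, 48.8 cm to the right of lens 2 (overall magnification ≈ -0.046).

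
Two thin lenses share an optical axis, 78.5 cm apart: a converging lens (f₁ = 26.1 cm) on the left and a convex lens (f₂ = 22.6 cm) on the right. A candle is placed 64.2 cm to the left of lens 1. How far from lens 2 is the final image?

Lens 1: 1/d_i1 = 1/f₁ − 1/d_o1 = 1/(26.1) − 1/(64.2) = 0.02274, so d_i1 = 43.98 cm.
The intermediate image is 43.98 cm to the right of lens 1, which is 78.5 − (43.98) = 34.52 cm to the left of lens 2, so d_o2 = +34.52 cm.
Lens 2: 1/d_i2 = 1/f₂ − 1/d_o2 = 1/(22.6) − 1/(34.52) = 0.01528, so d_i2 = 65.4 cm.
The final image is real, 65.4 cm to the right of lens 2 (overall magnification ≈ 1.3).

65.4 cm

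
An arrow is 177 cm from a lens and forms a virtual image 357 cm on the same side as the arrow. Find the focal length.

Virtual image ⇒ d_i = −357 cm.
1/f = 1/d_o + 1/d_i = 1/(177) + 1/(-357) = 0.002849, so f = 351 cm.
Since f is positive, the lens is converging.

f = 351 cm (converging)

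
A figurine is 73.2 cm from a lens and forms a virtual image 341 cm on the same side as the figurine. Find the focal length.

f = 93.2 cm (converging)

Virtual image ⇒ d_i = −341 cm.
1/f = 1/d_o + 1/d_i = 1/(73.2) + 1/(-341) = 0.01073, so f = 93.2 cm.
Since f is positive, the lens is converging.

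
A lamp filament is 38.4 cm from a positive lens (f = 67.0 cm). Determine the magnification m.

1/d_i = 1/f − 1/d_o = 1/(67.00) − 1/(38.4) = -0.01112, so d_i = -89.96 cm.
m = −d_i/d_o = −(-89.96)/(38.4) = +2.34.
The image is virtual, upright and enlarged, on the same side as the object.

m = +2.34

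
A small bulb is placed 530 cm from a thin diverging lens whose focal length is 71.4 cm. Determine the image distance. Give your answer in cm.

62.9 cm

For a diverging lens, f = -71.4 cm.
Lens equation: 1/v = 1/f − 1/u = 1/(-71.40) − 1/(530) = -0.01401 − 0.001887 = -0.01589, so v = -62.9 cm.
The image is virtual, upright and reduced, on the same side as the object.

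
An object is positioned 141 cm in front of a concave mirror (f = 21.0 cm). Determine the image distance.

24.7 cm

Mirror equation: 1/d_i = 1/f − 1/d_o = 1/(21.00) − 1/(141) = 0.04762 − 0.007092 = 0.04053, so d_i = 24.7 cm.
The image is real, inverted and reduced, in front of the mirror.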